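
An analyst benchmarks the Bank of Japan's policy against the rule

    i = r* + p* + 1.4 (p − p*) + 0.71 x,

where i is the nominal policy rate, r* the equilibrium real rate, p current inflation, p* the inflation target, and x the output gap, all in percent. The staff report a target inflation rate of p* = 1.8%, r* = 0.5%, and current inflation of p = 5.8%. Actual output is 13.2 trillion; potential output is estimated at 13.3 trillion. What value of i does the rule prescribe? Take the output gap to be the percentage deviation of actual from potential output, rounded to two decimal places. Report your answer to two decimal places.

Output gap = 100 × (13.2 − 13.3) / 13.3 = -0.75%.
i = 0.50 + 1.80 + 1.4 × (5.80 − 1.80) + 0.71 × (-0.75)
   = 0.50 + 1.8 + 5.6 − 0.5325 = 7.37

7.37%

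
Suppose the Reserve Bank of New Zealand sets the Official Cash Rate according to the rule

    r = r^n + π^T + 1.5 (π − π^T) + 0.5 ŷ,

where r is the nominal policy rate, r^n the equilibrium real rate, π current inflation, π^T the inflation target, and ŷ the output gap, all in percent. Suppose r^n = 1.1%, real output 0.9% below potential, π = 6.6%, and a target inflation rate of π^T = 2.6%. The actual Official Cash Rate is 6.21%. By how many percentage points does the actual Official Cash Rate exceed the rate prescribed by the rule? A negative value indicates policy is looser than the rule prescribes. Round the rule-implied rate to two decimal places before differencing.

Output 0.9% below potential → ŷ = -0.9.
r = 1.1 + 2.6 + 1.5 × (6.6 − 2.6) + 0.5 × (-0.9)
   = 1.1 + 2.6 + 6 − 0.45 = 9.25
Deviation = 6.21 − 9.25 = -3.04 pp.

-3.04 pp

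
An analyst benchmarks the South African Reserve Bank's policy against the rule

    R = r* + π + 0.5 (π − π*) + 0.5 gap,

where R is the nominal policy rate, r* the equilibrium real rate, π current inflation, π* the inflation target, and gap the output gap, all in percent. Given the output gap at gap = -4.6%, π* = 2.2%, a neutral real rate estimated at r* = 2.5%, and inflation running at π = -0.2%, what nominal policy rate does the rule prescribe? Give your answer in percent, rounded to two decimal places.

-1.20%

R = 2.5 + (-0.2) + 0.5 × (-0.2 − 2.2) + 0.5 × (-4.6)
   = 2.5 − 0.2 − 1.2 − 2.3 = -1.20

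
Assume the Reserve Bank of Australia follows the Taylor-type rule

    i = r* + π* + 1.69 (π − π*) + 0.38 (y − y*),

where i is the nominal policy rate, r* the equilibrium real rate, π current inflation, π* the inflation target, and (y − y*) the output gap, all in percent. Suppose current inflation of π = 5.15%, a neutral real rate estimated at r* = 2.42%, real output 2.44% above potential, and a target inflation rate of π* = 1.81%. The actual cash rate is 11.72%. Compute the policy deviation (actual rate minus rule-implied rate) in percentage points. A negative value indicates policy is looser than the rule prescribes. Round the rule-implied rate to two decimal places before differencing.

Output 2.44% above potential → (y − y*) = 2.44.
i = 2.42 + 1.81 + 1.69 × (5.15 − 1.81) + 0.38 × 2.44
   = 2.42 + 1.81 + 5.6446 + 0.9272 = 10.80
Deviation = 11.72 − 10.80 = 0.92 pp.

0.92 pp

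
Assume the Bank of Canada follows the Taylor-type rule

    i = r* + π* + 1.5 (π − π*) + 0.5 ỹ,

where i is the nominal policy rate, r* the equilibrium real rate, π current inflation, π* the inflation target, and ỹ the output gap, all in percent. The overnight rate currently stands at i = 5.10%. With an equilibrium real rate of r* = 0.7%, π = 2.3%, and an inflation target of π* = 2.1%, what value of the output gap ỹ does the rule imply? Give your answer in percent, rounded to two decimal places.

4.00%

0.5 ỹ = 5.10 − 0.7 − 2.1 − 1.5 × (2.3 − 2.1) = 2
ỹ = 2 / 0.5 = 4.00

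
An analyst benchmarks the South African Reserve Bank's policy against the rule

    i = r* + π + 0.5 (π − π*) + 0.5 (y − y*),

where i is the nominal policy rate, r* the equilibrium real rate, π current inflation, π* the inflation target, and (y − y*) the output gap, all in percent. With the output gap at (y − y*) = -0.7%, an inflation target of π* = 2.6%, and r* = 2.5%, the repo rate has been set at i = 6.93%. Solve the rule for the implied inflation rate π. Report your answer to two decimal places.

4.05%

Collecting π: i = r* + (1 + 0.5) π − 0.5 π* + 0.5 (y − y*)
1.5 π = 6.93 − 2.5 + 0.5 × 2.6 − 0.5 × (-0.7) = 6.08
π = 6.08 / 1.5 = 4.05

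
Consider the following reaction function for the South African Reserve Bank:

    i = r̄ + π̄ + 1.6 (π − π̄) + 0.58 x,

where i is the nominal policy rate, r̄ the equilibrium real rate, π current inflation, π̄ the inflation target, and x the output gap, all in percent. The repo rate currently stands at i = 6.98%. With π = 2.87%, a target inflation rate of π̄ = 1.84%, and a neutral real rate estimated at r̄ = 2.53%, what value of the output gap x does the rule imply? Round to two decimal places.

1.66%

0.58 x = 6.98 − 2.53 − 1.84 − 1.6 × (2.87 − 1.84) = 0.962
x = 0.962 / 0.58 = 1.66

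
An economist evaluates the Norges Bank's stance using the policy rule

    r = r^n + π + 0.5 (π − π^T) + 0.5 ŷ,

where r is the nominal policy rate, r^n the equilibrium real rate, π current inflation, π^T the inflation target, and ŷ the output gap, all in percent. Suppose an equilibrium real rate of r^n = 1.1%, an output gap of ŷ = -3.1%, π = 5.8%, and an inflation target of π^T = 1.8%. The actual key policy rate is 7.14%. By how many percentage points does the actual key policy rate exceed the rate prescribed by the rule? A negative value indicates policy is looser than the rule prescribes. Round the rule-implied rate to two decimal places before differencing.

r = 1.1 + 5.8 + 0.5 × (5.8 − 1.8) + 0.5 × (-3.1)
   = 1.1 + 5.8 + 2 − 1.55 = 7.35
Deviation = 7.14 − 7.35 = -0.21 pp.

-0.21 pp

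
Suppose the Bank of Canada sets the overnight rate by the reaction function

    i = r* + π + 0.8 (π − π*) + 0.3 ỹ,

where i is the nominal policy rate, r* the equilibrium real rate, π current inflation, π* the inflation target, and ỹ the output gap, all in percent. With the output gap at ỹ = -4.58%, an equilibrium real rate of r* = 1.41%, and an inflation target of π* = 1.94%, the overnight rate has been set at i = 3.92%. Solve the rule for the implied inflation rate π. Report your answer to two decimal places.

3.02%

Collecting π: i = r* + (1 + 0.8) π − 0.8 π* + 0.3 ỹ
1.8 π = 3.92 − 1.41 + 0.8 × 1.94 − 0.3 × (-4.58) = 5.436
π = 5.436 / 1.8 = 3.02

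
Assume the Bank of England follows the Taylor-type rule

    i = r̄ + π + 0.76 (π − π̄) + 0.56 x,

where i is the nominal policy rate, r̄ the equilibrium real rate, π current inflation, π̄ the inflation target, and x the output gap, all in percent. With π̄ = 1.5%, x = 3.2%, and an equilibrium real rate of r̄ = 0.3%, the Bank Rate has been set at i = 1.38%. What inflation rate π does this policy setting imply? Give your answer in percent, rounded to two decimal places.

Collecting π: i = r̄ + (1 + 0.76) π − 0.76 π̄ + 0.56 x
1.76 π = 1.38 − 0.3 + 0.76 × 1.5 − 0.56 × 3.2 = 0.428
π = 0.428 / 1.76 = 0.24

0.24%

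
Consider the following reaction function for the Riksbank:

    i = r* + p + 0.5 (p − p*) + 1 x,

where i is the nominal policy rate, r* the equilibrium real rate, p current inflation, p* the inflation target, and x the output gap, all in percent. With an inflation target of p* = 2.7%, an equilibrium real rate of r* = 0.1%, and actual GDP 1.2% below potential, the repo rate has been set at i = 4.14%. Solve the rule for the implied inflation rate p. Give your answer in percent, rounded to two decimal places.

4.39%

Output 1.2% below potential → x = -1.2.
Collecting p: i = r* + (1 + 0.5) p − 0.5 p* + 1 x
1.5 p = 4.14 − 0.1 + 0.5 × 2.7 − 1 × (-1.2) = 6.59
p = 6.59 / 1.5 = 4.39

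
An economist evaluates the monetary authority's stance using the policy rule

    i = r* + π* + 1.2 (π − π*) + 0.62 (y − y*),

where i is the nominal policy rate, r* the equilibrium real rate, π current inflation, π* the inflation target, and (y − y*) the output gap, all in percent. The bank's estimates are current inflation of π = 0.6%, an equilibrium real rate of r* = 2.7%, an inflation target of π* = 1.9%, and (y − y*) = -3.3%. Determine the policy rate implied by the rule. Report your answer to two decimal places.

0.99%

i = 2.7 + 1.9 + 1.2 × (0.6 − 1.9) + 0.62 × (-3.3)
   = 2.7 + 1.9 − 1.56 − 2.046 = 0.99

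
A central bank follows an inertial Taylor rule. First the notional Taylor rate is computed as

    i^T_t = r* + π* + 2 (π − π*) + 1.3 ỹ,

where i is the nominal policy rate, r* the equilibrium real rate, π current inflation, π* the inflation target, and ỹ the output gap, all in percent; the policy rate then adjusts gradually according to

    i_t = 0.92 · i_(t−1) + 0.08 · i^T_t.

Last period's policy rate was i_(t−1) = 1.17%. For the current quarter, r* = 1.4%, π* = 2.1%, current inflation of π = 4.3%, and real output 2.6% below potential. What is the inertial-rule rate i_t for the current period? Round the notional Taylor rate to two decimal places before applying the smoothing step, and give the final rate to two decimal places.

1.44%

Output 2.6% below potential → ỹ = -2.6.
i^T_t = 1.4 + 2.1 + 2 × (4.3 − 2.1) + 1.3 × (-2.6)
   = 1.4 + 2.1 + 4.4 − 3.38 = 4.52
i_t = 0.92 × 1.17 + 0.08 × 4.52 = 1.0764 + 0.3616 = 1.44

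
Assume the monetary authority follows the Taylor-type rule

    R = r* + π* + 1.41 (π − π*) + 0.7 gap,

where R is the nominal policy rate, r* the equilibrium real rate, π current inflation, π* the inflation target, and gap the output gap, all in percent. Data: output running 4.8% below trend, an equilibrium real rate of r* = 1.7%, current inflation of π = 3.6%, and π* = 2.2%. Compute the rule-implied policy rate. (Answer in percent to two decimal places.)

2.51%

Output 4.8% below potential → gap = -4.8.
R = 1.7 + 2.2 + 1.41 × (3.6 − 2.2) + 0.7 × (-4.8)
   = 1.7 + 2.2 + 1.974 − 3.36 = 2.51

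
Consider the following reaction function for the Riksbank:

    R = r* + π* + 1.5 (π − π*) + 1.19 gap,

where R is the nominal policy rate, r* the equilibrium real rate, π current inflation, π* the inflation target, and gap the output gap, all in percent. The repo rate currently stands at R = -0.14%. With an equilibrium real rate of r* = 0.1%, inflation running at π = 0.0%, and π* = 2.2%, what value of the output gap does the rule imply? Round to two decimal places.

1.19 gap = -0.14 − 0.1 − 2.2 − 1.5 × (0.0 − 2.2) = 0.86
gap = 0.86 / 1.19 = 0.72

0.72%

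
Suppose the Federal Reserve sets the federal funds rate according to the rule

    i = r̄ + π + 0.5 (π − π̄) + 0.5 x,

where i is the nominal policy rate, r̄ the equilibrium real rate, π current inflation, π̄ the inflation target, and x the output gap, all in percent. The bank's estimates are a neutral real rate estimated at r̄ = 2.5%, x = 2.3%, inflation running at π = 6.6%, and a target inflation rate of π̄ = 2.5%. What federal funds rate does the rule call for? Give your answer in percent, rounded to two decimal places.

i = 2.5 + 6.6 + 0.5 × (6.6 − 2.5) + 0.5 × 2.3
   = 2.5 + 6.6 + 2.05 + 1.15 = 12.30

12.30%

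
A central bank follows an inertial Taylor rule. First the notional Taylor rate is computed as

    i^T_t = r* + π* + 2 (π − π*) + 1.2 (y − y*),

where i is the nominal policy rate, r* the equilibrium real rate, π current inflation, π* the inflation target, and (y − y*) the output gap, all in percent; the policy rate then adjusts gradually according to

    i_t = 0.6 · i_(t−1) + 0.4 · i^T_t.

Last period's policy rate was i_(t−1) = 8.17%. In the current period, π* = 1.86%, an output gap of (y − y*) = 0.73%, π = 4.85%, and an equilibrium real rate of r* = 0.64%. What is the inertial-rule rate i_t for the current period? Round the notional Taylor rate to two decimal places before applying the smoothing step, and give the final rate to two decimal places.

8.65%

i^T_t = 0.64 + 1.86 + 2 × (4.85 − 1.86) + 1.2 × 0.73
   = 0.64 + 1.86 + 5.98 + 0.876 = 9.36
i_t = 0.6 × 8.17 + 0.4 × 9.36 = 4.902 + 3.744 = 8.65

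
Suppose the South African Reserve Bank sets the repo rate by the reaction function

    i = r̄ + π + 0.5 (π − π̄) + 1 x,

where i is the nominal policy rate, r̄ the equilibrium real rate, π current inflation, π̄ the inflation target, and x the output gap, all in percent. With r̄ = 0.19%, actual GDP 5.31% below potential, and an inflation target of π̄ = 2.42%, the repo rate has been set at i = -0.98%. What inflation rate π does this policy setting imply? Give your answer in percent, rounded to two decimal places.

3.57%

Output 5.31% below potential → x = -5.31.
Collecting π: i = r̄ + (1 + 0.5) π − 0.5 π̄ + 1 x
1.5 π = -0.98 − 0.19 + 0.5 × 2.42 − 1 × (-5.31) = 5.35
π = 5.35 / 1.5 = 3.57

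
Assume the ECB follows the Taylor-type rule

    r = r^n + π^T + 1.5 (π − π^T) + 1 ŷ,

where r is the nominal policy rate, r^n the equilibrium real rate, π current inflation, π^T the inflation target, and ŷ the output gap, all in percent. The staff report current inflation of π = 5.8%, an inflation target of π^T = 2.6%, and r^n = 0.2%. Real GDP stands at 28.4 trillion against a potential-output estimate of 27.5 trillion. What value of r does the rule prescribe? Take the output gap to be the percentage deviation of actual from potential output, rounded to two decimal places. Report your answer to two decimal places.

10.87%

Output gap = 100 × (28.4 − 27.5) / 27.5 = 3.27%.
r = 0.20 + 2.60 + 1.5 × (5.80 − 2.60) + 1 × 3.27
   = 0.20 + 2.6 + 4.8 + 3.27 = 10.87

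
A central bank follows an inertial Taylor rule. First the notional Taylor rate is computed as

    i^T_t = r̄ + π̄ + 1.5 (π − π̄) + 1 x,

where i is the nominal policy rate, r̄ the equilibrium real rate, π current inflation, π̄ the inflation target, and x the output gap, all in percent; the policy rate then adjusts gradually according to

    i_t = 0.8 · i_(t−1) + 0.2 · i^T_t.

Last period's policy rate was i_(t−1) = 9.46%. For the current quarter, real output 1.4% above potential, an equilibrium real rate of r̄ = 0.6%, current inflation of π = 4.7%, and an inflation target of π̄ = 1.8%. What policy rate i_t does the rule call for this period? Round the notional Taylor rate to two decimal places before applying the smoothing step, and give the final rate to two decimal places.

9.20%

Output 1.4% above potential → x = 1.4.
i^T_t = 0.6 + 1.8 + 1.5 × (4.7 − 1.8) + 1 × 1.4
   = 0.6 + 1.8 + 4.35 + 1.4 = 8.15
i_t = 0.8 × 9.46 + 0.2 × 8.15 = 7.568 + 1.63 = 9.20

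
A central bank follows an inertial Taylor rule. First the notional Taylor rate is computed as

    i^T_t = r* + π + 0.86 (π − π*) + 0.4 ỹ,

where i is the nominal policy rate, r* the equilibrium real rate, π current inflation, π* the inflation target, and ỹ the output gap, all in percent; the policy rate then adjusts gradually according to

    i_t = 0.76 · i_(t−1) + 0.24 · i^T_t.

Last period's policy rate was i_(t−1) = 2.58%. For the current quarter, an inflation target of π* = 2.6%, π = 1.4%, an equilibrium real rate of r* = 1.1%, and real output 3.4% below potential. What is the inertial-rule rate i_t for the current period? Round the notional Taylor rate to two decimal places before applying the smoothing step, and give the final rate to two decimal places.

1.99%

Output 3.4% below potential → ỹ = -3.4.
i^T_t = 1.1 + 1.4 + 0.86 × (1.4 − 2.6) + 0.4 × (-3.4)
   = 1.1 + 1.4 − 1.032 − 1.36 = 0.11
i_t = 0.76 × 2.58 + 0.24 × 0.11 = 1.9608 + 0.0264 = 1.99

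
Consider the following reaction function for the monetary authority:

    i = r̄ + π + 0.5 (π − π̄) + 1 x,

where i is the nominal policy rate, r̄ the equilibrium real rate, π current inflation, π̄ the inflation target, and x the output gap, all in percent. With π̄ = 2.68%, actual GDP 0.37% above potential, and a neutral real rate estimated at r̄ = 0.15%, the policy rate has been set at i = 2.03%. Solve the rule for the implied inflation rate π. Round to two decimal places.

1.90%

Output 0.37% above potential → x = 0.37.
Collecting π: i = r̄ + (1 + 0.5) π − 0.5 π̄ + 1 x
1.5 π = 2.03 − 0.15 + 0.5 × 2.68 − 1 × 0.37 = 2.85
π = 2.85 / 1.5 = 1.90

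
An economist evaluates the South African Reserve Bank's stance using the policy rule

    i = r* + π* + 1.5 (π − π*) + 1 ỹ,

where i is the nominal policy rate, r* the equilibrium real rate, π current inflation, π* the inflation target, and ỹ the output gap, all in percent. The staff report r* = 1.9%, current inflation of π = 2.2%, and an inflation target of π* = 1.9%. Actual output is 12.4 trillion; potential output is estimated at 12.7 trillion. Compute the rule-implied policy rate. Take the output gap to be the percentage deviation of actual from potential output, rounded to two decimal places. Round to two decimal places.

Output gap = 100 × (12.4 − 12.7) / 12.7 = -2.36%.
i = 1.90 + 1.90 + 1.5 × (2.20 − 1.90) + 1 × (-2.36)
   = 1.90 + 1.9 + 0.45 − 2.36 = 1.89

1.89%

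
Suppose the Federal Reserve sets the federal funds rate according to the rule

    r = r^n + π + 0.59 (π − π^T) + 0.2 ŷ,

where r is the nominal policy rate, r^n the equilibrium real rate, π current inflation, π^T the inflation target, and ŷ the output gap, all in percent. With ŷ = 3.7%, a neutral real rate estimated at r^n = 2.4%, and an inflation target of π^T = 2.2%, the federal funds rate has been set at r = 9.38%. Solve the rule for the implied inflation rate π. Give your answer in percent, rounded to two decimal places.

Collecting π: r = r^n + (1 + 0.59) π − 0.59 π^T + 0.2 ŷ
1.59 π = 9.38 − 2.4 + 0.59 × 2.2 − 0.2 × 3.7 = 7.538
π = 7.538 / 1.59 = 4.74

4.74%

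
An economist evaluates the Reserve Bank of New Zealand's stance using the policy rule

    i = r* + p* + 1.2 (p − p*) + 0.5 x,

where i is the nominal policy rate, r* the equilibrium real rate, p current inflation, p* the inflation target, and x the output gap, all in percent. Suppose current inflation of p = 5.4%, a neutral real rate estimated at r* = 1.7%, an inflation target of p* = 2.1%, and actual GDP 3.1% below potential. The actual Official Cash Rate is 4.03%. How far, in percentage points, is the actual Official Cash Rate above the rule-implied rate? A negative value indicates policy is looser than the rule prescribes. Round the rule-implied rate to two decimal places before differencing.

Output 3.1% below potential → x = -3.1.
i = 1.7 + 2.1 + 1.2 × (5.4 − 2.1) + 0.5 × (-3.1)
   = 1.7 + 2.1 + 3.96 − 1.55 = 6.21
Deviation = 4.03 − 6.21 = -2.18 pp.

-2.18 pp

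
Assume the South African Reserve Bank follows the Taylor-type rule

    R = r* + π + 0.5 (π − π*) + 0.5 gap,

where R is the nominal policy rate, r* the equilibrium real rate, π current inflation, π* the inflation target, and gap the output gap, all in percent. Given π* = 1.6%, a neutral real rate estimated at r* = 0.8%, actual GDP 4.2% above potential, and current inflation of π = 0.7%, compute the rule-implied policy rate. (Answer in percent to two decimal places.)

Output 4.2% above potential → gap = 4.2.
R = 0.8 + 0.7 + 0.5 × (0.7 − 1.6) + 0.5 × 4.2
   = 0.8 + 0.7 − 0.45 + 2.1 = 3.15

3.15%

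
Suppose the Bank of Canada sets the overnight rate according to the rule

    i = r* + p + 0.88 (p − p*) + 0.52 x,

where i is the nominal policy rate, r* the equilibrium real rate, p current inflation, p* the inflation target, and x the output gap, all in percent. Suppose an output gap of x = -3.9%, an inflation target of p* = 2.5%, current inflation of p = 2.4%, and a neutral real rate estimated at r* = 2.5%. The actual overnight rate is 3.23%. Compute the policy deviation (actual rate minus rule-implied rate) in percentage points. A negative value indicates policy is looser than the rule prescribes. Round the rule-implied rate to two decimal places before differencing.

i = 2.5 + 2.4 + 0.88 × (2.4 − 2.5) + 0.52 × (-3.9)
   = 2.5 + 2.4 − 0.088 − 2.028 = 2.78
Deviation = 3.23 − 2.78 = 0.45 pp.

0.45 pp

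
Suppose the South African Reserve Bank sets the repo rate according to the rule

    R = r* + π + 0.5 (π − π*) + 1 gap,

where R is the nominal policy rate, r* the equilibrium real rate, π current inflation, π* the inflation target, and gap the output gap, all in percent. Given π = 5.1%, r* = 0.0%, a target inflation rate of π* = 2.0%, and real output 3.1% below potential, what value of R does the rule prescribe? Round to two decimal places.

Output 3.1% below potential → gap = -3.1.
R = 0.0 + 5.1 + 0.5 × (5.1 − 2.0) + 1 × (-3.1)
   = 0.0 + 5.1 + 1.55 − 3.1 = 3.55

3.55%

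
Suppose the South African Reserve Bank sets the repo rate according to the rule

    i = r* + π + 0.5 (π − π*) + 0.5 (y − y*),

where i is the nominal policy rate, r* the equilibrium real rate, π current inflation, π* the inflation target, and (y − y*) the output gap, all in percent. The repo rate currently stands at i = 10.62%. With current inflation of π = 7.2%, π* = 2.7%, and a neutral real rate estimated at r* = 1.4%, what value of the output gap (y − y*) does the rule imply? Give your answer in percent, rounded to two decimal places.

-0.46%

0.5 (y − y*) = 10.62 − 1.4 − 7.2 − 0.5 × (7.2 − 2.7) = -0.23
(y − y*) = -0.23 / 0.5 = -0.46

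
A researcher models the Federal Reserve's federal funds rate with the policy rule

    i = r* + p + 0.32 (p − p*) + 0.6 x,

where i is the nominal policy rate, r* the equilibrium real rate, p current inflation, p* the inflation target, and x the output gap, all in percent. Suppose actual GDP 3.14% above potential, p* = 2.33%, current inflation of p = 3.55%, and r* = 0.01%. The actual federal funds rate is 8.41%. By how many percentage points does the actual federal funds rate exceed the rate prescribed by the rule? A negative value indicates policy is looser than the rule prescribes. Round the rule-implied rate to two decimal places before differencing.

Output 3.14% above potential → x = 3.14.
i = 0.01 + 3.55 + 0.32 × (3.55 − 2.33) + 0.6 × 3.14
   = 0.01 + 3.55 + 0.3904 + 1.884 = 5.83
Deviation = 8.41 − 5.83 = 2.58 pp.

2.58 pp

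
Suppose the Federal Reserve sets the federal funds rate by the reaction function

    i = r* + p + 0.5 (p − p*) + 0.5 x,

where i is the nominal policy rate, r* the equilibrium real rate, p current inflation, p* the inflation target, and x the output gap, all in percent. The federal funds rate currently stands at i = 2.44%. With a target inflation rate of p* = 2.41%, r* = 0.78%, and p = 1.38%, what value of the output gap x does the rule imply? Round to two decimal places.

0.5 x = 2.44 − 0.78 − 1.38 − 0.5 × (1.38 − 2.41) = 0.795
x = 0.795 / 0.5 = 1.59

1.59%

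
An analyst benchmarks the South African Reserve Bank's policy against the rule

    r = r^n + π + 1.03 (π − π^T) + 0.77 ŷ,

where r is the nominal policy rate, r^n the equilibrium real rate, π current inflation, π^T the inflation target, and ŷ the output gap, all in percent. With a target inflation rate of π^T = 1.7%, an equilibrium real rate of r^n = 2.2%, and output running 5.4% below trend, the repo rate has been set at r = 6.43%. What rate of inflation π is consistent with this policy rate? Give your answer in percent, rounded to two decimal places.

Output 5.4% below potential → ŷ = -5.4.
Collecting π: r = r^n + (1 + 1.03) π − 1.03 π^T + 0.77 ŷ
2.03 π = 6.43 − 2.2 + 1.03 × 1.7 − 0.77 × (-5.4) = 10.139
π = 10.139 / 2.03 = 4.99

4.99%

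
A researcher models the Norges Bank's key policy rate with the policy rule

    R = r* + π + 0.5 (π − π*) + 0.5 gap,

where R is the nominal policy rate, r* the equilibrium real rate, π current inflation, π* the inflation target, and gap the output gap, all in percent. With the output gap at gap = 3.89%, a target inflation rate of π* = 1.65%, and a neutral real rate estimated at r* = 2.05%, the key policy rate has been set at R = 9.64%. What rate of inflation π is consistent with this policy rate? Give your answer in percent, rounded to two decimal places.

4.31%

Collecting π: R = r* + (1 + 0.5) π − 0.5 π* + 0.5 gap
1.5 π = 9.64 − 2.05 + 0.5 × 1.65 − 0.5 × 3.89 = 6.47
π = 6.47 / 1.5 = 4.31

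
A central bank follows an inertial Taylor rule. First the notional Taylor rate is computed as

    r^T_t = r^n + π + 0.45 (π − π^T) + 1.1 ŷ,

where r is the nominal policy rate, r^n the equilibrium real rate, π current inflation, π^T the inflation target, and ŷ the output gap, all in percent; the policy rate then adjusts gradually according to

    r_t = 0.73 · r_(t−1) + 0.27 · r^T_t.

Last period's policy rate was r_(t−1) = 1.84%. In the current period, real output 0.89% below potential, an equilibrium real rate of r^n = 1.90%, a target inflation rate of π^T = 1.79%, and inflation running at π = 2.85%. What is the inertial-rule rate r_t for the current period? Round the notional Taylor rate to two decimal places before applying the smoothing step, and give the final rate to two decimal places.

2.49%

Output 0.89% below potential → ŷ = -0.89.
r^T_t = 1.90 + 2.85 + 0.45 × (2.85 − 1.79) + 1.1 × (-0.89)
   = 1.90 + 2.85 + 0.477 − 0.979 = 4.25
r_t = 0.73 × 1.84 + 0.27 × 4.25 = 1.3432 + 1.1475 = 2.49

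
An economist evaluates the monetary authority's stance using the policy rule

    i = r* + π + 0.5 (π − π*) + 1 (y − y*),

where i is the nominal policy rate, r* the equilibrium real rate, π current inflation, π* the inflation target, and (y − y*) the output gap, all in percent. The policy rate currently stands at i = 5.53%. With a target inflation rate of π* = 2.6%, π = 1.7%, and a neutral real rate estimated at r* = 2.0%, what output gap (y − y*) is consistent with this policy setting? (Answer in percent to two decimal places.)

2.28%

1 (y − y*) = 5.53 − 2.0 − 1.7 − 0.5 × (1.7 − 2.6) = 2.28
(y − y*) = 2.28 / 1 = 2.28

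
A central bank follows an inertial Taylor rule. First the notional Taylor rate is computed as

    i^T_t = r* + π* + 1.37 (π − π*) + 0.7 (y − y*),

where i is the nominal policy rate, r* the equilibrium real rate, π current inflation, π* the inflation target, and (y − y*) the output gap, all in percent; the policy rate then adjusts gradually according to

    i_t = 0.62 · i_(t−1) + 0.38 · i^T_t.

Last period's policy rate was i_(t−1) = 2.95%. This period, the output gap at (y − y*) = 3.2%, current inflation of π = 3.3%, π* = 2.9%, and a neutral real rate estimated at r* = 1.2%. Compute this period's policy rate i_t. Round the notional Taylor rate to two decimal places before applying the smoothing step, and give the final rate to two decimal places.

4.45%

i^T_t = 1.2 + 2.9 + 1.37 × (3.3 − 2.9) + 0.7 × 3.2
   = 1.2 + 2.9 + 0.548 + 2.24 = 6.89
i_t = 0.62 × 2.95 + 0.38 × 6.89 = 1.829 + 2.6182 = 4.45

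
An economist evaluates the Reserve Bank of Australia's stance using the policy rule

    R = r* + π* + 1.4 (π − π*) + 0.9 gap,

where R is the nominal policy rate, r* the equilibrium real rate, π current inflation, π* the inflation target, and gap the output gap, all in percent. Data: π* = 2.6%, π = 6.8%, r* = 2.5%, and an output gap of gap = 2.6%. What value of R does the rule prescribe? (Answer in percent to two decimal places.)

R = 2.5 + 2.6 + 1.4 × (6.8 − 2.6) + 0.9 × 2.6
   = 2.5 + 2.6 + 5.88 + 2.34 = 13.32

13.32%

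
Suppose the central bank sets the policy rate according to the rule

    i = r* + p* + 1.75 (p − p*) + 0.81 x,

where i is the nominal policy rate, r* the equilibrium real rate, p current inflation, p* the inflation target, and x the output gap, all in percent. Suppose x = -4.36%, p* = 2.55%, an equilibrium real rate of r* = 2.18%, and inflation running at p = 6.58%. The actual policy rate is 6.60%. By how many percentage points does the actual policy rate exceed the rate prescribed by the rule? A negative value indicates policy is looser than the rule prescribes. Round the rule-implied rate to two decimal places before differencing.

-1.65 pp

i = 2.18 + 2.55 + 1.75 × (6.58 − 2.55) + 0.81 × (-4.36)
   = 2.18 + 2.55 + 7.0525 − 3.5316 = 8.25
Deviation = 6.60 − 8.25 = -1.65 pp.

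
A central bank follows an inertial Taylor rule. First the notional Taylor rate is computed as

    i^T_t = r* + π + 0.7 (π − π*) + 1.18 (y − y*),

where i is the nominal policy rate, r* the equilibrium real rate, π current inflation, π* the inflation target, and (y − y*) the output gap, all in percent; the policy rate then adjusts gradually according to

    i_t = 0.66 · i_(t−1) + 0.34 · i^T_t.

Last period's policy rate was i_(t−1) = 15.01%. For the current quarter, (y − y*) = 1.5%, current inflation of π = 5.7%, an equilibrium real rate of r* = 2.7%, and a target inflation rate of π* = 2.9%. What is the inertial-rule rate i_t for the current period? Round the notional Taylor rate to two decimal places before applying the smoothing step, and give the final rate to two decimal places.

14.03%

i^T_t = 2.7 + 5.7 + 0.7 × (5.7 − 2.9) + 1.18 × 1.5
   = 2.7 + 5.7 + 1.96 + 1.77 = 12.13
i_t = 0.66 × 15.01 + 0.34 × 12.13 = 9.9066 + 4.1242 = 14.03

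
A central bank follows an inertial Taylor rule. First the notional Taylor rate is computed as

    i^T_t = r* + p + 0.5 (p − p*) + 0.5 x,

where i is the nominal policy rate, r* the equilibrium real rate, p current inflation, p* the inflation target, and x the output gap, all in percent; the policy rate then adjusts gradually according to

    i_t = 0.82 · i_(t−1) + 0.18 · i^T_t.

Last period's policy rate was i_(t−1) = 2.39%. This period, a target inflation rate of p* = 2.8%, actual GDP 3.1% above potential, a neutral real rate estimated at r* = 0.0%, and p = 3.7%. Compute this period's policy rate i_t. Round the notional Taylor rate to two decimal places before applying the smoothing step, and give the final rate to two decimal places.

2.99%

Output 3.1% above potential → x = 3.1.
i^T_t = 0.0 + 3.7 + 0.5 × (3.7 − 2.8) + 0.5 × 3.1
   = 0.0 + 3.7 + 0.45 + 1.55 = 5.70
i_t = 0.82 × 2.39 + 0.18 × 5.70 = 1.9598 + 1.026 = 2.99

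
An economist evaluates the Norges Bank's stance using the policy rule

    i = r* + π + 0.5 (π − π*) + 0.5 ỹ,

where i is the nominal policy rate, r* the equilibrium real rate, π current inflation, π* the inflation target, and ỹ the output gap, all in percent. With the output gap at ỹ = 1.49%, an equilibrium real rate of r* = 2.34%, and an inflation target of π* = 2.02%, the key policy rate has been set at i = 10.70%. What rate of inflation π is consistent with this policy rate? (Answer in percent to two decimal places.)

Collecting π: i = r* + (1 + 0.5) π − 0.5 π* + 0.5 ỹ
1.5 π = 10.70 − 2.34 + 0.5 × 2.02 − 0.5 × 1.49 = 8.625
π = 8.625 / 1.5 = 5.75

5.75%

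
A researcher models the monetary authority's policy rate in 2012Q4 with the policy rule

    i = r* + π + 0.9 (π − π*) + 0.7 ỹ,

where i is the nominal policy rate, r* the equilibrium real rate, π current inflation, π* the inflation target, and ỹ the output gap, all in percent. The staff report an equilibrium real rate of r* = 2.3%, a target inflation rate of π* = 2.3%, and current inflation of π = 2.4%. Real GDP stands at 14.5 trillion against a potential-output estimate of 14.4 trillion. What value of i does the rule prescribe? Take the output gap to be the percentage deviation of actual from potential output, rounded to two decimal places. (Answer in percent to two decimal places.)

Output gap = 100 × (14.5 − 14.4) / 14.4 = 0.69%.
i = 2.30 + 2.40 + 0.9 × (2.40 − 2.30) + 0.7 × 0.69
   = 2.30 + 2.4 + 0.09 + 0.483 = 5.27

5.27%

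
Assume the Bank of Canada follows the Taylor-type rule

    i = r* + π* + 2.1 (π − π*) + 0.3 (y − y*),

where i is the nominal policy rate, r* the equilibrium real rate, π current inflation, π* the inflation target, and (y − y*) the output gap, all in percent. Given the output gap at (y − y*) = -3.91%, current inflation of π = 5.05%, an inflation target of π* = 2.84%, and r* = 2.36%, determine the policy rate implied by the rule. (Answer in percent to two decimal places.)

8.67%

i = 2.36 + 2.84 + 2.1 × (5.05 − 2.84) + 0.3 × (-3.91)
   = 2.36 + 2.84 + 4.641 − 1.173 = 8.67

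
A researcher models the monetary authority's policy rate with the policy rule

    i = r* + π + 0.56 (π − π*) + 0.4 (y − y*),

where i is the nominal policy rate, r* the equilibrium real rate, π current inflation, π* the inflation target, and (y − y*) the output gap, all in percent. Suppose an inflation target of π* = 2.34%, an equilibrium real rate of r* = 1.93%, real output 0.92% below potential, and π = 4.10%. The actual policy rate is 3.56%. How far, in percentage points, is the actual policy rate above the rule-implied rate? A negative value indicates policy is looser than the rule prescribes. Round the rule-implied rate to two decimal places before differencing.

-3.09 pp

Output 0.92% below potential → (y − y*) = -0.92.
i = 1.93 + 4.10 + 0.56 × (4.10 − 2.34) + 0.4 × (-0.92)
   = 1.93 + 4.1 + 0.9856 − 0.368 = 6.65
Deviation = 3.56 − 6.65 = -3.09 pp.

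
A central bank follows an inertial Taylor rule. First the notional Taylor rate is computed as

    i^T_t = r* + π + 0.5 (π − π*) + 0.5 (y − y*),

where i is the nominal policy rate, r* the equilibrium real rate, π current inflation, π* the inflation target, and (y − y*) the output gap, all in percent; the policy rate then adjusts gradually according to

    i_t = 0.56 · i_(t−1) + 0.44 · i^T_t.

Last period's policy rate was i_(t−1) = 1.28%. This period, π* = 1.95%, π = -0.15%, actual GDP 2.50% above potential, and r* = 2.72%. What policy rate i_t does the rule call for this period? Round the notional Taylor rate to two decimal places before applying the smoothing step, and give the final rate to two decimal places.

Output 2.50% above potential → (y − y*) = 2.50.
i^T_t = 2.72 + (-0.15) + 0.5 × (-0.15 − 1.95) + 0.5 × 2.50
   = 2.72 − 0.15 − 1.05 + 1.25 = 2.77
i_t = 0.56 × 1.28 + 0.44 × 2.77 = 0.7168 + 1.2188 = 1.94

1.94%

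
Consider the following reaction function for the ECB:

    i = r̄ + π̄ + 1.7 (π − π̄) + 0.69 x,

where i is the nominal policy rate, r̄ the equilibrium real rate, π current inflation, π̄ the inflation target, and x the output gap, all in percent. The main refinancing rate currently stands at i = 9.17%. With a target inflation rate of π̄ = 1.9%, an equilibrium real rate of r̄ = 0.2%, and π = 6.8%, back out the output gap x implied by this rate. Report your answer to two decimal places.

-1.83%

0.69 x = 9.17 − 0.2 − 1.9 − 1.7 × (6.8 − 1.9) = -1.26
x = -1.26 / 0.69 = -1.83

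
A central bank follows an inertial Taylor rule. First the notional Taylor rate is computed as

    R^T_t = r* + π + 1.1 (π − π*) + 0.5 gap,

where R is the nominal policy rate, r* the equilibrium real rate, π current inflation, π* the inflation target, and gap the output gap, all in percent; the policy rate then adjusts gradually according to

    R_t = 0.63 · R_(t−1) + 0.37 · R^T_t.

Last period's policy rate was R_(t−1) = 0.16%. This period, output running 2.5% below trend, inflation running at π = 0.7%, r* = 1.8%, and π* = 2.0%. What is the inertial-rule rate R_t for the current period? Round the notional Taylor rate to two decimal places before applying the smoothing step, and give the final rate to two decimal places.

0.03%

Output 2.5% below potential → gap = -2.5.
R^T_t = 1.8 + 0.7 + 1.1 × (0.7 − 2.0) + 0.5 × (-2.5)
   = 1.8 + 0.7 − 1.43 − 1.25 = -0.18
R_t = 0.63 × 0.16 + 0.37 × (-0.18) = 0.1008 − 0.0666 = 0.03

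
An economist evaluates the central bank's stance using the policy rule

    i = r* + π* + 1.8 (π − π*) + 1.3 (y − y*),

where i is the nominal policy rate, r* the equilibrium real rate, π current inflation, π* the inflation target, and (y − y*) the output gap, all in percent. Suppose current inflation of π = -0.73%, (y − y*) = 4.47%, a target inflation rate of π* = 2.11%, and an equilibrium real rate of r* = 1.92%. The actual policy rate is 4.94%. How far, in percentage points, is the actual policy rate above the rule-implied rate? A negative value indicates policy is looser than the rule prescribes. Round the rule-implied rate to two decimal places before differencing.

i = 1.92 + 2.11 + 1.8 × (-0.73 − 2.11) + 1.3 × 4.47
   = 1.92 + 2.11 − 5.112 + 5.811 = 4.73
Deviation = 4.94 − 4.73 = 0.21 pp.

0.21 pp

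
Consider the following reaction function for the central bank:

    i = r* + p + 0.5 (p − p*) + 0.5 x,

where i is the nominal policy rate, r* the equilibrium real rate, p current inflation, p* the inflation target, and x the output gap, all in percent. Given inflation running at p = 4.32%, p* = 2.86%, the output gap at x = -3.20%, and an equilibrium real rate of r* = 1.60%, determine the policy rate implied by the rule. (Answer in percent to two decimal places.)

5.05%

i = 1.60 + 4.32 + 0.5 × (4.32 − 2.86) + 0.5 × (-3.20)
   = 1.60 + 4.32 + 0.73 − 1.6 = 5.05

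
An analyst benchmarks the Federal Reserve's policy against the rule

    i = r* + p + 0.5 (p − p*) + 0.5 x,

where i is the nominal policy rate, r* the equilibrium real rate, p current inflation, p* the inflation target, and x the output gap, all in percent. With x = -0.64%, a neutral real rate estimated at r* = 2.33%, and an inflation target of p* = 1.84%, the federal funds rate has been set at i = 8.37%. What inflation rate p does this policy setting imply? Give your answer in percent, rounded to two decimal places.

Collecting p: i = r* + (1 + 0.5) p − 0.5 p* + 0.5 x
1.5 p = 8.37 − 2.33 + 0.5 × 1.84 − 0.5 × (-0.64) = 7.28
p = 7.28 / 1.5 = 4.85

4.85%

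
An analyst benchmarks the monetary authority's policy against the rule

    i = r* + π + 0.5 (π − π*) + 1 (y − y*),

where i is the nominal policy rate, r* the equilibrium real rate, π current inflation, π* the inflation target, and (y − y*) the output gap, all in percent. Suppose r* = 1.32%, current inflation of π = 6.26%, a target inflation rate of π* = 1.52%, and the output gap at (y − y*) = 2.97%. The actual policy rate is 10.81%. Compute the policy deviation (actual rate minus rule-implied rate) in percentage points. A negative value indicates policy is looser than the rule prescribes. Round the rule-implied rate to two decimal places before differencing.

i = 1.32 + 6.26 + 0.5 × (6.26 − 1.52) + 1 × 2.97
   = 1.32 + 6.26 + 2.37 + 2.97 = 12.92
Deviation = 10.81 − 12.92 = -2.11 pp.

-2.11 pp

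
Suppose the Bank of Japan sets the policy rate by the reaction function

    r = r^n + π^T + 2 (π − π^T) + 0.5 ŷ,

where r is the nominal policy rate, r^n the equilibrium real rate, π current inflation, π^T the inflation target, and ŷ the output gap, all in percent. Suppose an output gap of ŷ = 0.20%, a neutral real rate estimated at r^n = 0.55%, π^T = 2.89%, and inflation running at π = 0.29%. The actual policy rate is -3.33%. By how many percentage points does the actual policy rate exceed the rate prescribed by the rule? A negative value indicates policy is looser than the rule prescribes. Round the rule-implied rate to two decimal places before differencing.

-1.67 pp

r = 0.55 + 2.89 + 2 × (0.29 − 2.89) + 0.5 × 0.20
   = 0.55 + 2.89 − 5.2 + 0.1 = -1.66
Deviation = -3.33 − (-1.66) = -1.67 pp.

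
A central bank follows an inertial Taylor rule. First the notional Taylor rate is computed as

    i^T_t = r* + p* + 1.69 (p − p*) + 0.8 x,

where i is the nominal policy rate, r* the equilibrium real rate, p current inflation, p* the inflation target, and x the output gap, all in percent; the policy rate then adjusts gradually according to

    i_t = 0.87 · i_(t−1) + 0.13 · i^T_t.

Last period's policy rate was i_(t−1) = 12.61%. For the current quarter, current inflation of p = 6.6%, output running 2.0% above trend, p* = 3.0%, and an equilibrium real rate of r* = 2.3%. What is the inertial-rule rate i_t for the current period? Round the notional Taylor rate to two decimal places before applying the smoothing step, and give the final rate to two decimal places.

Output 2.0% above potential → x = 2.0.
i^T_t = 2.3 + 3.0 + 1.69 × (6.6 − 3.0) + 0.8 × 2.0
   = 2.3 + 3 + 6.084 + 1.6 = 12.98
i_t = 0.87 × 12.61 + 0.13 × 12.98 = 10.9707 + 1.6874 = 12.66

12.66%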